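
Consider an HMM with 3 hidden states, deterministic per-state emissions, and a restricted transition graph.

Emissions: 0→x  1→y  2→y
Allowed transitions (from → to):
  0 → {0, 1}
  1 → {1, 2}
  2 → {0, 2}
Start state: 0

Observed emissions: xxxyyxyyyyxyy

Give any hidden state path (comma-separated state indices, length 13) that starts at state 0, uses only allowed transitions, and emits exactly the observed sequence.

0,0,0,1,2,0,1,1,1,2,0,1,2

  0: obs=x cand={0} pick 0 [start]
  1: obs=x cand={0} pick 0 [0->0 ok]
  2: obs=x cand={0} pick 0 [0->0 ok]
  3: obs=y cand={1,2} pick 1 [0->1 ok]
  4: obs=y cand={1,2} pick 2 [1->2 ok]
  5: obs=x cand={0} pick 0 [2->0 ok]
  6: obs=y cand={1,2} pick 1 [0->1 ok]
  7: obs=y cand={1,2} pick 1 [1->1 ok]
  8: obs=y cand={1,2} pick 1 [1->1 ok]
  9: obs=y cand={1,2} pick 2 [1->2 ok]
  10: obs=x cand={0} pick 0 [2->0 ok]
  11: obs=y cand={1,2} pick 1 [0->1 ok]
  12: obs=y cand={1,2} pick 2 [1->2 ok]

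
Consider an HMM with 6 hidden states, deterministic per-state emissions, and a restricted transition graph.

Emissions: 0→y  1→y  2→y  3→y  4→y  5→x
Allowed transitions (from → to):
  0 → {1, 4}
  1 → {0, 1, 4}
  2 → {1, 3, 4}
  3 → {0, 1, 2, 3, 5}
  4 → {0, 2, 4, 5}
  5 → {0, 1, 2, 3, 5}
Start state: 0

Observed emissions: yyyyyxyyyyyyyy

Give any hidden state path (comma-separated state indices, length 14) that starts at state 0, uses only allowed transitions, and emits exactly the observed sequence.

  t0 'y' -> {0,1,2,3,4}, take 0 (start)
  t1 'y' -> {0,1,2,3,4}, take 4 (0->4 ok)
  t2 'y' -> {0,1,2,3,4}, take 2 (4->2 ok)
  t3 'y' -> {0,1,2,3,4}, take 1 (2->1 ok)
  t4 'y' -> {0,1,2,3,4}, take 4 (1->4 ok)
  t5 'x' -> {5}, take 5 (4->5 ok)
  t6 'y' -> {0,1,2,3,4}, take 1 (5->1 ok)
  t7 'y' -> {0,1,2,3,4}, take 0 (1->0 ok)
  t8 'y' -> {0,1,2,3,4}, take 1 (0->1 ok)
  t9 'y' -> {0,1,2,3,4}, take 0 (1->0 ok)
  t10 'y' -> {0,1,2,3,4}, take 4 (0->4 ok)
  t11 'y' -> {0,1,2,3,4}, take 4 (4->4 ok)
  t12 'y' -> {0,1,2,3,4}, take 4 (4->4 ok)
  t13 'y' -> {0,1,2,3,4}, take 2 (4->2 ok)

0,4,2,1,4,5,1,0,1,0,4,4,4,2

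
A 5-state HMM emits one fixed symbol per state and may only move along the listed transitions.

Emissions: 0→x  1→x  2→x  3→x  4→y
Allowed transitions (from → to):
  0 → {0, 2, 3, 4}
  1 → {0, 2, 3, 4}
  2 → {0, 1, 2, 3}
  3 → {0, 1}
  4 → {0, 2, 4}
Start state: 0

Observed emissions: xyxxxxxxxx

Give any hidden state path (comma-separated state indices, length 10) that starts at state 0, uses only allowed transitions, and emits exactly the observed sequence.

0,4,2,1,0,2,3,1,2,1

  [0] x  {0,1,2,3}  => 0  start
  [1] y  {4}  => 4  0->4 ok
  [2] x  {0,1,2,3}  => 2  4->2 ok
  [3] x  {0,1,2,3}  => 1  2->1 ok
  [4] x  {0,1,2,3}  => 0  1->0 ok
  [5] x  {0,1,2,3}  => 2  0->2 ok
  [6] x  {0,1,2,3}  => 3  2->3 ok
  [7] x  {0,1,2,3}  => 1  3->1 ok
  [8] x  {0,1,2,3}  => 2  1->2 ok
  [9] x  {0,1,2,3}  => 1  2->1 ok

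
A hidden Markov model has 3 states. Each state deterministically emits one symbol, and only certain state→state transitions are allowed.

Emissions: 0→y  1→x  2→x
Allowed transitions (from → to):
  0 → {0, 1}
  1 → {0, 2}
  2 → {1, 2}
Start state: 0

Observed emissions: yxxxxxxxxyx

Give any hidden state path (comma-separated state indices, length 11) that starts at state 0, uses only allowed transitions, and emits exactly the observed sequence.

0,1,2,1,2,2,2,2,1,0,1

  [0] y  {0}  => 0  start
  [1] x  {1,2}  => 1  0->1 ok
  [2] x  {1,2}  => 2  1->2 ok
  [3] x  {1,2}  => 1  2->1 ok
  [4] x  {1,2}  => 2  1->2 ok
  [5] x  {1,2}  => 2  2->2 ok
  [6] x  {1,2}  => 2  2->2 ok
  [7] x  {1,2}  => 2  2->2 ok
  [8] x  {1,2}  => 1  2->1 ok
  [9] y  {0}  => 0  1->0 ok
  [10] x  {1,2}  => 1  0->1 ok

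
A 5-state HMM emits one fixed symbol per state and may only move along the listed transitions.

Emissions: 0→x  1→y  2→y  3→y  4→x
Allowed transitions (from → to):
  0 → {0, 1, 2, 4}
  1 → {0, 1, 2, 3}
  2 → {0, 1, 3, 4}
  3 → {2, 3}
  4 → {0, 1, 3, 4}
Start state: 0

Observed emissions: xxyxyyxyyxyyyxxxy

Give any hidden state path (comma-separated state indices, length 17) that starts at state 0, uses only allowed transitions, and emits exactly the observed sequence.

0,4,1,0,2,1,0,2,1,0,1,2,1,0,0,4,3

  0: obs=x cand={0,4} pick 0 [start]
  1: obs=x cand={0,4} pick 4 [0->4 ok]
  2: obs=y cand={1,2,3} pick 1 [4->1 ok]
  3: obs=x cand={0,4} pick 0 [1->0 ok]
  4: obs=y cand={1,2,3} pick 2 [0->2 ok]
  5: obs=y cand={1,2,3} pick 1 [2->1 ok]
  6: obs=x cand={0,4} pick 0 [1->0 ok]
  7: obs=y cand={1,2,3} pick 2 [0->2 ok]
  8: obs=y cand={1,2,3} pick 1 [2->1 ok]
  9: obs=x cand={0,4} pick 0 [1->0 ok]
  10: obs=y cand={1,2,3} pick 1 [0->1 ok]
  11: obs=y cand={1,2,3} pick 2 [1->2 ok]
  12: obs=y cand={1,2,3} pick 1 [2->1 ok]
  13: obs=x cand={0,4} pick 0 [1->0 ok]
  14: obs=x cand={0,4} pick 0 [0->0 ok]
  15: obs=x cand={0,4} pick 4 [0->4 ok]
  16: obs=y cand={1,2,3} pick 3 [4->3 ok]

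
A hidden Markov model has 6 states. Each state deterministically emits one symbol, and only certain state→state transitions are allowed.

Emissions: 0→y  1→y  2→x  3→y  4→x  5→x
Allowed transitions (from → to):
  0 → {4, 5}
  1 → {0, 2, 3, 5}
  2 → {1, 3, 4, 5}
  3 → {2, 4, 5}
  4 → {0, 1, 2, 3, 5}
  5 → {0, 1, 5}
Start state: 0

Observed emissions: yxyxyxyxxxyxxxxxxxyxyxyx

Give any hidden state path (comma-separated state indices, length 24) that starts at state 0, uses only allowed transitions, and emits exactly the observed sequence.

0,5,0,5,0,4,1,5,5,5,0,4,2,5,5,5,5,5,0,4,3,5,0,4

  0: obs=y cand={0,1,3} pick 0 [start]
  1: obs=x cand={2,4,5} pick 5 [0->5 ok]
  2: obs=y cand={0,1,3} pick 0 [5->0 ok]
  3: obs=x cand={2,4,5} pick 5 [0->5 ok]
  4: obs=y cand={0,1,3} pick 0 [5->0 ok]
  5: obs=x cand={2,4,5} pick 4 [0->4 ok]
  6: obs=y cand={0,1,3} pick 1 [4->1 ok]
  7: obs=x cand={2,4,5} pick 5 [1->5 ok]
  8: obs=x cand={2,4,5} pick 5 [5->5 ok]
  9: obs=x cand={2,4,5} pick 5 [5->5 ok]
  10: obs=y cand={0,1,3} pick 0 [5->0 ok]
  11: obs=x cand={2,4,5} pick 4 [0->4 ok]
  12: obs=x cand={2,4,5} pick 2 [4->2 ok]
  13: obs=x cand={2,4,5} pick 5 [2->5 ok]
  14: obs=x cand={2,4,5} pick 5 [5->5 ok]
  15: obs=x cand={2,4,5} pick 5 [5->5 ok]
  16: obs=x cand={2,4,5} pick 5 [5->5 ok]
  17: obs=x cand={2,4,5} pick 5 [5->5 ok]
  18: obs=y cand={0,1,3} pick 0 [5->0 ok]
  19: obs=x cand={2,4,5} pick 4 [0->4 ok]
  20: obs=y cand={0,1,3} pick 3 [4->3 ok]
  21: obs=x cand={2,4,5} pick 5 [3->5 ok]
  22: obs=y cand={0,1,3} pick 0 [5->0 ok]
  23: obs=x cand={2,4,5} pick 4 [0->4 ok]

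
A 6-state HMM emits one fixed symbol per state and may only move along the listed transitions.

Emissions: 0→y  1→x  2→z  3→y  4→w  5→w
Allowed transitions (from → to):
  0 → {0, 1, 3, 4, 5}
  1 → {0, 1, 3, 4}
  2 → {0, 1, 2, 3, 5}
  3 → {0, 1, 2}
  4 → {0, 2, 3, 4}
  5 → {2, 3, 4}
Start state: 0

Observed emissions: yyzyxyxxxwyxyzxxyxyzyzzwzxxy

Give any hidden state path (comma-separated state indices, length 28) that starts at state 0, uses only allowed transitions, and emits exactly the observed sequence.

  t0 'y' -> {0,3}, take 0 (start)
  t1 'y' -> {0,3}, take 3 (0->3 ok)
  t2 'z' -> {2}, take 2 (3->2 ok)
  t3 'y' -> {0,3}, take 0 (2->0 ok)
  t4 'x' -> {1}, take 1 (0->1 ok)
  t5 'y' -> {0,3}, take 3 (1->3 ok)
  t6 'x' -> {1}, take 1 (3->1 ok)
  t7 'x' -> {1}, take 1 (1->1 ok)
  t8 'x' -> {1}, take 1 (1->1 ok)
  t9 'w' -> {4,5}, take 4 (1->4 ok)
  t10 'y' -> {0,3}, take 3 (4->3 ok)
  t11 'x' -> {1}, take 1 (3->1 ok)
  t12 'y' -> {0,3}, take 3 (1->3 ok)
  t13 'z' -> {2}, take 2 (3->2 ok)
  t14 'x' -> {1}, take 1 (2->1 ok)
  t15 'x' -> {1}, take 1 (1->1 ok)
  t16 'y' -> {0,3}, take 0 (1->0 ok)
  t17 'x' -> {1}, take 1 (0->1 ok)
  t18 'y' -> {0,3}, take 3 (1->3 ok)
  t19 'z' -> {2}, take 2 (3->2 ok)
  t20 'y' -> {0,3}, take 3 (2->3 ok)
  t21 'z' -> {2}, take 2 (3->2 ok)
  t22 'z' -> {2}, take 2 (2->2 ok)
  t23 'w' -> {4,5}, take 5 (2->5 ok)
  t24 'z' -> {2}, take 2 (5->2 ok)
  t25 'x' -> {1}, take 1 (2->1 ok)
  t26 'x' -> {1}, take 1 (1->1 ok)
  t27 'y' -> {0,3}, take 3 (1->3 ok)

0,3,2,0,1,3,1,1,1,4,3,1,3,2,1,1,0,1,3,2,3,2,2,5,2,1,1,3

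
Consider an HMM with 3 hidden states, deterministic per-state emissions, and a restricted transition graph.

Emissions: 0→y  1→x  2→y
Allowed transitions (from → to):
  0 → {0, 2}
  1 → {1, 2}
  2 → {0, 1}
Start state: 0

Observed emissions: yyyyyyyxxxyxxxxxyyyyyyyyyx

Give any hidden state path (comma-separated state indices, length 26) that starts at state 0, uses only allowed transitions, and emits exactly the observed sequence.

0,0,0,2,0,0,2,1,1,1,2,1,1,1,1,1,2,0,2,0,0,0,0,0,2,1

  pos 0: y in {0,2}, choose 0; start
  pos 1: y in {0,2}, choose 0; 0->0 ok
  pos 2: y in {0,2}, choose 0; 0->0 ok
  pos 3: y in {0,2}, choose 2; 0->2 ok
  pos 4: y in {0,2}, choose 0; 2->0 ok
  pos 5: y in {0,2}, choose 0; 0->0 ok
  pos 6: y in {0,2}, choose 2; 0->2 ok
  pos 7: x in {1}, choose 1; 2->1 ok
  pos 8: x in {1}, choose 1; 1->1 ok
  pos 9: x in {1}, choose 1; 1->1 ok
  pos 10: y in {0,2}, choose 2; 1->2 ok
  pos 11: x in {1}, choose 1; 2->1 ok
  pos 12: x in {1}, choose 1; 1->1 ok
  pos 13: x in {1}, choose 1; 1->1 ok
  pos 14: x in {1}, choose 1; 1->1 ok
  pos 15: x in {1}, choose 1; 1->1 ok
  pos 16: y in {0,2}, choose 2; 1->2 ok
  pos 17: y in {0,2}, choose 0; 2->0 ok
  pos 18: y in {0,2}, choose 2; 0->2 ok
  pos 19: y in {0,2}, choose 0; 2->0 ok
  pos 20: y in {0,2}, choose 0; 0->0 ok
  pos 21: y in {0,2}, choose 0; 0->0 ok
  pos 22: y in {0,2}, choose 0; 0->0 ok
  pos 23: y in {0,2}, choose 0; 0->0 ok
  pos 24: y in {0,2}, choose 2; 0->2 ok
  pos 25: x in {1}, choose 1; 2->1 ok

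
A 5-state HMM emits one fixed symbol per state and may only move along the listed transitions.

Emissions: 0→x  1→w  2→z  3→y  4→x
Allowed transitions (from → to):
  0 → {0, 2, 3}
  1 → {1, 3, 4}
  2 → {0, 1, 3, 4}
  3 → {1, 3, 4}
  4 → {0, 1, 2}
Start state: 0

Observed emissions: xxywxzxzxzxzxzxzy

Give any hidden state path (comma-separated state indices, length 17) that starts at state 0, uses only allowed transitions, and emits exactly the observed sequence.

  [0] x  {0,4}  => 0  start
  [1] x  {0,4}  => 0  0->0 ok
  [2] y  {3}  => 3  0->3 ok
  [3] w  {1}  => 1  3->1 ok
  [4] x  {0,4}  => 4  1->4 ok
  [5] z  {2}  => 2  4->2 ok
  [6] x  {0,4}  => 4  2->4 ok
  [7] z  {2}  => 2  4->2 ok
  [8] x  {0,4}  => 0  2->0 ok
  [9] z  {2}  => 2  0->2 ok
  [10] x  {0,4}  => 0  2->0 ok
  [11] z  {2}  => 2  0->2 ok
  [12] x  {0,4}  => 4  2->4 ok
  [13] z  {2}  => 2  4->2 ok
  [14] x  {0,4}  => 0  2->0 ok
  [15] z  {2}  => 2  0->2 ok
  [16] y  {3}  => 3  2->3 ok

0,0,3,1,4,2,4,2,0,2,0,2,4,2,0,2,3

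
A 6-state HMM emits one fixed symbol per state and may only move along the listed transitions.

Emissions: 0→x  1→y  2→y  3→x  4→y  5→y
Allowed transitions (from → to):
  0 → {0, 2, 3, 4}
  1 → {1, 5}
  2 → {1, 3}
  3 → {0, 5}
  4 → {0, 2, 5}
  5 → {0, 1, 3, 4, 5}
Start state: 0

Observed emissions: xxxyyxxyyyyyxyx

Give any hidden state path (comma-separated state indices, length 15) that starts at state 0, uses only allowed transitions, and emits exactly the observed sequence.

  t0 'x' -> {0,3}, take 0 (start)
  t1 'x' -> {0,3}, take 3 (0->3 ok)
  t2 'x' -> {0,3}, take 0 (3->0 ok)
  t3 'y' -> {1,2,4,5}, take 4 (0->4 ok)
  t4 'y' -> {1,2,4,5}, take 5 (4->5 ok)
  t5 'x' -> {0,3}, take 3 (5->3 ok)
  t6 'x' -> {0,3}, take 0 (3->0 ok)
  t7 'y' -> {1,2,4,5}, take 4 (0->4 ok)
  t8 'y' -> {1,2,4,5}, take 5 (4->5 ok)
  t9 'y' -> {1,2,4,5}, take 5 (5->5 ok)
  t10 'y' -> {1,2,4,5}, take 4 (5->4 ok)
  t11 'y' -> {1,2,4,5}, take 2 (4->2 ok)
  t12 'x' -> {0,3}, take 3 (2->3 ok)
  t13 'y' -> {1,2,4,5}, take 5 (3->5 ok)
  t14 'x' -> {0,3}, take 0 (5->0 ok)

0,3,0,4,5,3,0,4,5,5,4,2,3,5,0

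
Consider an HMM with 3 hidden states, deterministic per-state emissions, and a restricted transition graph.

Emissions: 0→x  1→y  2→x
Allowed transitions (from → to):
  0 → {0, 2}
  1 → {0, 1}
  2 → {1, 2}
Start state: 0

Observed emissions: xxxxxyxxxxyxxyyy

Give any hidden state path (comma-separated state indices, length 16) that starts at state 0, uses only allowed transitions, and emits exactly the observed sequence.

0,0,0,0,2,1,0,2,2,2,1,0,2,1,1,1

  [0] x  {0,2}  => 0  start
  [1] x  {0,2}  => 0  0->0 ok
  [2] x  {0,2}  => 0  0->0 ok
  [3] x  {0,2}  => 0  0->0 ok
  [4] x  {0,2}  => 2  0->2 ok
  [5] y  {1}  => 1  2->1 ok
  [6] x  {0,2}  => 0  1->0 ok
  [7] x  {0,2}  => 2  0->2 ok
  [8] x  {0,2}  => 2  2->2 ok
  [9] x  {0,2}  => 2  2->2 ok
  [10] y  {1}  => 1  2->1 ok
  [11] x  {0,2}  => 0  1->0 ok
  [12] x  {0,2}  => 2  0->2 ok
  [13] y  {1}  => 1  2->1 ok
  [14] y  {1}  => 1  1->1 ok
  [15] y  {1}  => 1  1->1 ok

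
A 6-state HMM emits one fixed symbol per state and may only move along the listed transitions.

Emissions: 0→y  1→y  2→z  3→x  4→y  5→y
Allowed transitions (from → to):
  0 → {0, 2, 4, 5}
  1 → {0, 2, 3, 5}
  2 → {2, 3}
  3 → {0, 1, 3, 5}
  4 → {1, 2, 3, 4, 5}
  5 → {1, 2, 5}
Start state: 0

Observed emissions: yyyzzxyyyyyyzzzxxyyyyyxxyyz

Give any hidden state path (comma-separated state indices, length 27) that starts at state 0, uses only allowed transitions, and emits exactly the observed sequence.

  t0 'y' -> {0,1,4,5}, take 0 (start)
  t1 'y' -> {0,1,4,5}, take 4 (0->4 ok)
  t2 'y' -> {0,1,4,5}, take 4 (4->4 ok)
  t3 'z' -> {2}, take 2 (4->2 ok)
  t4 'z' -> {2}, take 2 (2->2 ok)
  t5 'x' -> {3}, take 3 (2->3 ok)
  t6 'y' -> {0,1,4,5}, take 5 (3->5 ok)
  t7 'y' -> {0,1,4,5}, take 1 (5->1 ok)
  t8 'y' -> {0,1,4,5}, take 5 (1->5 ok)
  t9 'y' -> {0,1,4,5}, take 5 (5->5 ok)
  t10 'y' -> {0,1,4,5}, take 1 (5->1 ok)
  t11 'y' -> {0,1,4,5}, take 5 (1->5 ok)
  t12 'z' -> {2}, take 2 (5->2 ok)
  t13 'z' -> {2}, take 2 (2->2 ok)
  t14 'z' -> {2}, take 2 (2->2 ok)
  t15 'x' -> {3}, take 3 (2->3 ok)
  t16 'x' -> {3}, take 3 (3->3 ok)
  t17 'y' -> {0,1,4,5}, take 0 (3->0 ok)
  t18 'y' -> {0,1,4,5}, take 0 (0->0 ok)
  t19 'y' -> {0,1,4,5}, take 4 (0->4 ok)
  t20 'y' -> {0,1,4,5}, take 4 (4->4 ok)
  t21 'y' -> {0,1,4,5}, take 4 (4->4 ok)
  t22 'x' -> {3}, take 3 (4->3 ok)
  t23 'x' -> {3}, take 3 (3->3 ok)
  t24 'y' -> {0,1,4,5}, take 5 (3->5 ok)
  t25 'y' -> {0,1,4,5}, take 5 (5->5 ok)
  t26 'z' -> {2}, take 2 (5->2 ok)

0,4,4,2,2,3,5,1,5,5,1,5,2,2,2,3,3,0,0,4,4,4,3,3,5,5,2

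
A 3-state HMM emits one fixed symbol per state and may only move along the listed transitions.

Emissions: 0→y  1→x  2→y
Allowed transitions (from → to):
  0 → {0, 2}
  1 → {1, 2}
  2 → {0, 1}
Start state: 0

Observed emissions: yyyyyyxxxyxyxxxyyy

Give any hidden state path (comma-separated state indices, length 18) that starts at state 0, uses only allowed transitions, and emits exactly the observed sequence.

  t0 'y' -> {0,2}, take 0 (start)
  t1 'y' -> {0,2}, take 0 (0->0 ok)
  t2 'y' -> {0,2}, take 0 (0->0 ok)
  t3 'y' -> {0,2}, take 0 (0->0 ok)
  t4 'y' -> {0,2}, take 0 (0->0 ok)
  t5 'y' -> {0,2}, take 2 (0->2 ok)
  t6 'x' -> {1}, take 1 (2->1 ok)
  t7 'x' -> {1}, take 1 (1->1 ok)
  t8 'x' -> {1}, take 1 (1->1 ok)
  t9 'y' -> {0,2}, take 2 (1->2 ok)
  t10 'x' -> {1}, take 1 (2->1 ok)
  t11 'y' -> {0,2}, take 2 (1->2 ok)
  t12 'x' -> {1}, take 1 (2->1 ok)
  t13 'x' -> {1}, take 1 (1->1 ok)
  t14 'x' -> {1}, take 1 (1->1 ok)
  t15 'y' -> {0,2}, take 2 (1->2 ok)
  t16 'y' -> {0,2}, take 0 (2->0 ok)
  t17 'y' -> {0,2}, take 2 (0->2 ok)

0,0,0,0,0,2,1,1,1,2,1,2,1,1,1,2,0,2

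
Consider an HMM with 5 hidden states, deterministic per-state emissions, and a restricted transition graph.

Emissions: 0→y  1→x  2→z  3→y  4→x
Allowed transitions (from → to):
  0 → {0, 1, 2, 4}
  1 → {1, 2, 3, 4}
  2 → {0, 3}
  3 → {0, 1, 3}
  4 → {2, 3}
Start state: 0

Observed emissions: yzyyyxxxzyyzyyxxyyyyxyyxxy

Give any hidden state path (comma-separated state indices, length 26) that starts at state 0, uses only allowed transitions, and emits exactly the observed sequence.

  0: obs=y cand={0,3} pick 0 [start]
  1: obs=z cand={2} pick 2 [0->2 ok]
  2: obs=y cand={0,3} pick 3 [2->3 ok]
  3: obs=y cand={0,3} pick 0 [3->0 ok]
  4: obs=y cand={0,3} pick 0 [0->0 ok]
  5: obs=x cand={1,4} pick 1 [0->1 ok]
  6: obs=x cand={1,4} pick 1 [1->1 ok]
  7: obs=x cand={1,4} pick 4 [1->4 ok]
  8: obs=z cand={2} pick 2 [4->2 ok]
  9: obs=y cand={0,3} pick 3 [2->3 ok]
  10: obs=y cand={0,3} pick 0 [3->0 ok]
  11: obs=z cand={2} pick 2 [0->2 ok]
  12: obs=y cand={0,3} pick 3 [2->3 ok]
  13: obs=y cand={0,3} pick 3 [3->3 ok]
  14: obs=x cand={1,4} pick 1 [3->1 ok]
  15: obs=x cand={1,4} pick 1 [1->1 ok]
  16: obs=y cand={0,3} pick 3 [1->3 ok]
  17: obs=y cand={0,3} pick 3 [3->3 ok]
  18: obs=y cand={0,3} pick 0 [3->0 ok]
  19: obs=y cand={0,3} pick 0 [0->0 ok]
  20: obs=x cand={1,4} pick 4 [0->4 ok]
  21: obs=y cand={0,3} pick 3 [4->3 ok]
  22: obs=y cand={0,3} pick 0 [3->0 ok]
  23: obs=x cand={1,4} pick 1 [0->1 ok]
  24: obs=x cand={1,4} pick 1 [1->1 ok]
  25: obs=y cand={0,3} pick 3 [1->3 ok]

0,2,3,0,0,1,1,4,2,3,0,2,3,3,1,1,3,3,0,0,4,3,0,1,1,3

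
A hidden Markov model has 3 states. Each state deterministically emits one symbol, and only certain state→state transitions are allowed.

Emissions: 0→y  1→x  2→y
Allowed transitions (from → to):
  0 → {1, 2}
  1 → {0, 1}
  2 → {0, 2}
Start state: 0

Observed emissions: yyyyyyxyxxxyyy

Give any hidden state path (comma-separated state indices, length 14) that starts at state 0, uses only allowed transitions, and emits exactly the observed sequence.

  pos 0: y in {0,2}, choose 0; start
  pos 1: y in {0,2}, choose 2; 0->2 ok
  pos 2: y in {0,2}, choose 2; 2->2 ok
  pos 3: y in {0,2}, choose 2; 2->2 ok
  pos 4: y in {0,2}, choose 2; 2->2 ok
  pos 5: y in {0,2}, choose 0; 2->0 ok
  pos 6: x in {1}, choose 1; 0->1 ok
  pos 7: y in {0,2}, choose 0; 1->0 ok
  pos 8: x in {1}, choose 1; 0->1 ok
  pos 9: x in {1}, choose 1; 1->1 ok
  pos 10: x in {1}, choose 1; 1->1 ok
  pos 11: y in {0,2}, choose 0; 1->0 ok
  pos 12: y in {0,2}, choose 2; 0->2 ok
  pos 13: y in {0,2}, choose 0; 2->0 ok

0,2,2,2,2,0,1,0,1,1,1,0,2,0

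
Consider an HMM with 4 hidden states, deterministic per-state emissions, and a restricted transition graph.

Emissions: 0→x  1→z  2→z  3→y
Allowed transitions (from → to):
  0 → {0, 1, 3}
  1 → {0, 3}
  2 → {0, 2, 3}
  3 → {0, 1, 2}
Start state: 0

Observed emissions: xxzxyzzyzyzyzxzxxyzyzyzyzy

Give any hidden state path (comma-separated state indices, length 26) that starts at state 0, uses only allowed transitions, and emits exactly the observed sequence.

0,0,1,0,3,2,2,3,2,3,2,3,2,0,1,0,0,3,1,3,2,3,1,3,1,3

  0: obs=x cand={0} pick 0 [start]
  1: obs=x cand={0} pick 0 [0->0 ok]
  2: obs=z cand={1,2} pick 1 [0->1 ok]
  3: obs=x cand={0} pick 0 [1->0 ok]
  4: obs=y cand={3} pick 3 [0->3 ok]
  5: obs=z cand={1,2} pick 2 [3->2 ok]
  6: obs=z cand={1,2} pick 2 [2->2 ok]
  7: obs=y cand={3} pick 3 [2->3 ok]
  8: obs=z cand={1,2} pick 2 [3->2 ok]
  9: obs=y cand={3} pick 3 [2->3 ok]
  10: obs=z cand={1,2} pick 2 [3->2 ok]
  11: obs=y cand={3} pick 3 [2->3 ok]
  12: obs=z cand={1,2} pick 2 [3->2 ok]
  13: obs=x cand={0} pick 0 [2->0 ok]
  14: obs=z cand={1,2} pick 1 [0->1 ok]
  15: obs=x cand={0} pick 0 [1->0 ok]
  16: obs=x cand={0} pick 0 [0->0 ok]
  17: obs=y cand={3} pick 3 [0->3 ok]
  18: obs=z cand={1,2} pick 1 [3->1 ok]
  19: obs=y cand={3} pick 3 [1->3 ok]
  20: obs=z cand={1,2} pick 2 [3->2 ok]
  21: obs=y cand={3} pick 3 [2->3 ok]
  22: obs=z cand={1,2} pick 1 [3->1 ok]
  23: obs=y cand={3} pick 3 [1->3 ok]
  24: obs=z cand={1,2} pick 1 [3->1 ok]
  25: obs=y cand={3} pick 3 [1->3 ok]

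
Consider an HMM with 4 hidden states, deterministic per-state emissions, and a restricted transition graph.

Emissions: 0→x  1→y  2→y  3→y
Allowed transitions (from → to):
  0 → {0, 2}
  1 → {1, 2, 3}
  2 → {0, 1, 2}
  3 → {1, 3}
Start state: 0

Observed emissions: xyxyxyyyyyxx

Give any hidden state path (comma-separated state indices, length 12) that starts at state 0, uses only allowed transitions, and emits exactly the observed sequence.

  t0 'x' -> {0}, take 0 (start)
  t1 'y' -> {1,2,3}, take 2 (0->2 ok)
  t2 'x' -> {0}, take 0 (2->0 ok)
  t3 'y' -> {1,2,3}, take 2 (0->2 ok)
  t4 'x' -> {0}, take 0 (2->0 ok)
  t5 'y' -> {1,2,3}, take 2 (0->2 ok)
  t6 'y' -> {1,2,3}, take 1 (2->1 ok)
  t7 'y' -> {1,2,3}, take 2 (1->2 ok)
  t8 'y' -> {1,2,3}, take 2 (2->2 ok)
  t9 'y' -> {1,2,3}, take 2 (2->2 ok)
  t10 'x' -> {0}, take 0 (2->0 ok)
  t11 'x' -> {0}, take 0 (0->0 ok)

0,2,0,2,0,2,1,2,2,2,0,0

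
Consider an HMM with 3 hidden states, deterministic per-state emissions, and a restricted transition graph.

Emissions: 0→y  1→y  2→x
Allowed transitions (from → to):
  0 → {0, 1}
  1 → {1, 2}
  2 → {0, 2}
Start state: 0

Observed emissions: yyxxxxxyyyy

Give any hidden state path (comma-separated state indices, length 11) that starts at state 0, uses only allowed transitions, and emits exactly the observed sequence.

0,1,2,2,2,2,2,0,0,1,1

  pos 0: y in {0,1}, choose 0; start
  pos 1: y in {0,1}, choose 1; 0->1 ok
  pos 2: x in {2}, choose 2; 1->2 ok
  pos 3: x in {2}, choose 2; 2->2 ok
  pos 4: x in {2}, choose 2; 2->2 ok
  pos 5: x in {2}, choose 2; 2->2 ok
  pos 6: x in {2}, choose 2; 2->2 ok
  pos 7: y in {0,1}, choose 0; 2->0 ok
  pos 8: y in {0,1}, choose 0; 0->0 ok
  pos 9: y in {0,1}, choose 1; 0->1 ok
  pos 10: y in {0,1}, choose 1; 1->1 ok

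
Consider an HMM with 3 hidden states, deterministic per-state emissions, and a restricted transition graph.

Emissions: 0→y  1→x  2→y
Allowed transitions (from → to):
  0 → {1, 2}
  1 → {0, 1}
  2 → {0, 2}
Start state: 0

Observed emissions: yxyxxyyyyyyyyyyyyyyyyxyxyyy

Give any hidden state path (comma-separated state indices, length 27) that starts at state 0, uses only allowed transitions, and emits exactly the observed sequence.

  [0] y  {0,2}  => 0  start
  [1] x  {1}  => 1  0->1 ok
  [2] y  {0,2}  => 0  1->0 ok
  [3] x  {1}  => 1  0->1 ok
  [4] x  {1}  => 1  1->1 ok
  [5] y  {0,2}  => 0  1->0 ok
  [6] y  {0,2}  => 2  0->2 ok
  [7] y  {0,2}  => 0  2->0 ok
  [8] y  {0,2}  => 2  0->2 ok
  [9] y  {0,2}  => 2  2->2 ok
  [10] y  {0,2}  => 0  2->0 ok
  [11] y  {0,2}  => 2  0->2 ok
  [12] y  {0,2}  => 2  2->2 ok
  [13] y  {0,2}  => 2  2->2 ok
  [14] y  {0,2}  => 2  2->2 ok
  [15] y  {0,2}  => 2  2->2 ok
  [16] y  {0,2}  => 2  2->2 ok
  [17] y  {0,2}  => 2  2->2 ok
  [18] y  {0,2}  => 0  2->0 ok
  [19] y  {0,2}  => 2  0->2 ok
  [20] y  {0,2}  => 0  2->0 ok
  [21] x  {1}  => 1  0->1 ok
  [22] y  {0,2}  => 0  1->0 ok
  [23] x  {1}  => 1  0->1 ok
  [24] y  {0,2}  => 0  1->0 ok
  [25] y  {0,2}  => 2  0->2 ok
  [26] y  {0,2}  => 0  2->0 ok

0,1,0,1,1,0,2,0,2,2,0,2,2,2,2,2,2,2,0,2,0,1,0,1,0,2,0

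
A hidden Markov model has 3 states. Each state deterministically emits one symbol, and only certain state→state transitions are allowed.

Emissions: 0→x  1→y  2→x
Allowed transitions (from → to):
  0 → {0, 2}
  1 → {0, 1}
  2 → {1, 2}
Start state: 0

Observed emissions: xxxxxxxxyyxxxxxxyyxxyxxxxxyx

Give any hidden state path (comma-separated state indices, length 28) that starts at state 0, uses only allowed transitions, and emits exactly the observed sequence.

  0: obs=x cand={0,2} pick 0 [start]
  1: obs=x cand={0,2} pick 0 [0->0 ok]
  2: obs=x cand={0,2} pick 0 [0->0 ok]
  3: obs=x cand={0,2} pick 0 [0->0 ok]
  4: obs=x cand={0,2} pick 0 [0->0 ok]
  5: obs=x cand={0,2} pick 0 [0->0 ok]
  6: obs=x cand={0,2} pick 2 [0->2 ok]
  7: obs=x cand={0,2} pick 2 [2->2 ok]
  8: obs=y cand={1} pick 1 [2->1 ok]
  9: obs=y cand={1} pick 1 [1->1 ok]
  10: obs=x cand={0,2} pick 0 [1->0 ok]
  11: obs=x cand={0,2} pick 0 [0->0 ok]
  12: obs=x cand={0,2} pick 0 [0->0 ok]
  13: obs=x cand={0,2} pick 0 [0->0 ok]
  14: obs=x cand={0,2} pick 0 [0->0 ok]
  15: obs=x cand={0,2} pick 2 [0->2 ok]
  16: obs=y cand={1} pick 1 [2->1 ok]
  17: obs=y cand={1} pick 1 [1->1 ok]
  18: obs=x cand={0,2} pick 0 [1->0 ok]
  19: obs=x cand={0,2} pick 2 [0->2 ok]
  20: obs=y cand={1} pick 1 [2->1 ok]
  21: obs=x cand={0,2} pick 0 [1->0 ok]
  22: obs=x cand={0,2} pick 2 [0->2 ok]
  23: obs=x cand={0,2} pick 2 [2->2 ok]
  24: obs=x cand={0,2} pick 2 [2->2 ok]
  25: obs=x cand={0,2} pick 2 [2->2 ok]
  26: obs=y cand={1} pick 1 [2->1 ok]
  27: obs=x cand={0,2} pick 0 [1->0 ok]

0,0,0,0,0,0,2,2,1,1,0,0,0,0,0,2,1,1,0,2,1,0,2,2,2,2,1,0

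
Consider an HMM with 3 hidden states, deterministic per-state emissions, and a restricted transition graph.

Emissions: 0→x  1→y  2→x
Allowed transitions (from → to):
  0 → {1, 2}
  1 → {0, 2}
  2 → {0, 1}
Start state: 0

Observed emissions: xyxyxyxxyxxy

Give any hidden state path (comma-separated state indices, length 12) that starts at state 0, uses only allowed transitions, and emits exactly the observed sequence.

0,1,2,1,2,1,0,2,1,2,0,1

  t0 'x' -> {0,2}, take 0 (start)
  t1 'y' -> {1}, take 1 (0->1 ok)
  t2 'x' -> {0,2}, take 2 (1->2 ok)
  t3 'y' -> {1}, take 1 (2->1 ok)
  t4 'x' -> {0,2}, take 2 (1->2 ok)
  t5 'y' -> {1}, take 1 (2->1 ok)
  t6 'x' -> {0,2}, take 0 (1->0 ok)
  t7 'x' -> {0,2}, take 2 (0->2 ok)
  t8 'y' -> {1}, take 1 (2->1 ok)
  t9 'x' -> {0,2}, take 2 (1->2 ok)
  t10 'x' -> {0,2}, take 0 (2->0 ok)
  t11 'y' -> {1}, take 1 (0->1 ok)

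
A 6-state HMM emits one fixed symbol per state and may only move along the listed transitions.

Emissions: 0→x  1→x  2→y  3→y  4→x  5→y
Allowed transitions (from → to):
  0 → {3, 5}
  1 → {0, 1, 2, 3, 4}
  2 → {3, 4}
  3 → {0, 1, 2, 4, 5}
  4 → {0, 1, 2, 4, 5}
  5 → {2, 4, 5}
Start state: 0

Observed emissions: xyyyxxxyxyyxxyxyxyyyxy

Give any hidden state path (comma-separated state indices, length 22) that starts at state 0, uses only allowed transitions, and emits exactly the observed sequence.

  t0 'x' -> {0,1,4}, take 0 (start)
  t1 'y' -> {2,3,5}, take 5 (0->5 ok)
  t2 'y' -> {2,3,5}, take 5 (5->5 ok)
  t3 'y' -> {2,3,5}, take 2 (5->2 ok)
  t4 'x' -> {0,1,4}, take 4 (2->4 ok)
  t5 'x' -> {0,1,4}, take 4 (4->4 ok)
  t6 'x' -> {0,1,4}, take 0 (4->0 ok)
  t7 'y' -> {2,3,5}, take 3 (0->3 ok)
  t8 'x' -> {0,1,4}, take 4 (3->4 ok)
  t9 'y' -> {2,3,5}, take 5 (4->5 ok)
  t10 'y' -> {2,3,5}, take 2 (5->2 ok)
  t11 'x' -> {0,1,4}, take 4 (2->4 ok)
  t12 'x' -> {0,1,4}, take 0 (4->0 ok)
  t13 'y' -> {2,3,5}, take 3 (0->3 ok)
  t14 'x' -> {0,1,4}, take 4 (3->4 ok)
  t15 'y' -> {2,3,5}, take 2 (4->2 ok)
  t16 'x' -> {0,1,4}, take 4 (2->4 ok)
  t17 'y' -> {2,3,5}, take 5 (4->5 ok)
  t18 'y' -> {2,3,5}, take 2 (5->2 ok)
  t19 'y' -> {2,3,5}, take 3 (2->3 ok)
  t20 'x' -> {0,1,4}, take 0 (3->0 ok)
  t21 'y' -> {2,3,5}, take 3 (0->3 ok)

0,5,5,2,4,4,0,3,4,5,2,4,0,3,4,2,4,5,2,3,0,3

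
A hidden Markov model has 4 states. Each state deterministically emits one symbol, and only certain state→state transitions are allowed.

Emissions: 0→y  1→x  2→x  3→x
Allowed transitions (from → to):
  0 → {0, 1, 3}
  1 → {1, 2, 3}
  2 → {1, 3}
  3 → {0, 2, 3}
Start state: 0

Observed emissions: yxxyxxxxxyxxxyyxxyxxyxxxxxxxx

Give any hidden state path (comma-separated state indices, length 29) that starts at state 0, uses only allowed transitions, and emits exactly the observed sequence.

0,1,3,0,1,1,2,3,3,0,3,3,3,0,0,3,3,0,1,3,0,3,2,3,2,1,3,3,3

  t0 'y' -> {0}, take 0 (start)
  t1 'x' -> {1,2,3}, take 1 (0->1 ok)
  t2 'x' -> {1,2,3}, take 3 (1->3 ok)
  t3 'y' -> {0}, take 0 (3->0 ok)
  t4 'x' -> {1,2,3}, take 1 (0->1 ok)
  t5 'x' -> {1,2,3}, take 1 (1->1 ok)
  t6 'x' -> {1,2,3}, take 2 (1->2 ok)
  t7 'x' -> {1,2,3}, take 3 (2->3 ok)
  t8 'x' -> {1,2,3}, take 3 (3->3 ok)
  t9 'y' -> {0}, take 0 (3->0 ok)
  t10 'x' -> {1,2,3}, take 3 (0->3 ok)
  t11 'x' -> {1,2,3}, take 3 (3->3 ok)
  t12 'x' -> {1,2,3}, take 3 (3->3 ok)
  t13 'y' -> {0}, take 0 (3->0 ok)
  t14 'y' -> {0}, take 0 (0->0 ok)
  t15 'x' -> {1,2,3}, take 3 (0->3 ok)
  t16 'x' -> {1,2,3}, take 3 (3->3 ok)
  t17 'y' -> {0}, take 0 (3->0 ok)
  t18 'x' -> {1,2,3}, take 1 (0->1 ok)
  t19 'x' -> {1,2,3}, take 3 (1->3 ok)
  t20 'y' -> {0}, take 0 (3->0 ok)
  t21 'x' -> {1,2,3}, take 3 (0->3 ok)
  t22 'x' -> {1,2,3}, take 2 (3->2 ok)
  t23 'x' -> {1,2,3}, take 3 (2->3 ok)
  t24 'x' -> {1,2,3}, take 2 (3->2 ok)
  t25 'x' -> {1,2,3}, take 1 (2->1 ok)
  t26 'x' -> {1,2,3}, take 3 (1->3 ok)
  t27 'x' -> {1,2,3}, take 3 (3->3 ok)
  t28 'x' -> {1,2,3}, take 3 (3->3 ok)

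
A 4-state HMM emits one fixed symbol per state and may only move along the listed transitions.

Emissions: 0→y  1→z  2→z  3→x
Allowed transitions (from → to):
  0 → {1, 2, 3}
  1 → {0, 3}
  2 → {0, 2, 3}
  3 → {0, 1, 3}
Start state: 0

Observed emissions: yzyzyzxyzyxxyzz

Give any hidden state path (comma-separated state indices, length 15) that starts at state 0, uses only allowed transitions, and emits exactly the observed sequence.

  pos 0: y in {0}, choose 0; start
  pos 1: z in {1,2}, choose 1; 0->1 ok
  pos 2: y in {0}, choose 0; 1->0 ok
  pos 3: z in {1,2}, choose 1; 0->1 ok
  pos 4: y in {0}, choose 0; 1->0 ok
  pos 5: z in {1,2}, choose 1; 0->1 ok
  pos 6: x in {3}, choose 3; 1->3 ok
  pos 7: y in {0}, choose 0; 3->0 ok
  pos 8: z in {1,2}, choose 1; 0->1 ok
  pos 9: y in {0}, choose 0; 1->0 ok
  pos 10: x in {3}, choose 3; 0->3 ok
  pos 11: x in {3}, choose 3; 3->3 ok
  pos 12: y in {0}, choose 0; 3->0 ok
  pos 13: z in {1,2}, choose 2; 0->2 ok
  pos 14: z in {1,2}, choose 2; 2->2 ok

0,1,0,1,0,1,3,0,1,0,3,3,0,2,2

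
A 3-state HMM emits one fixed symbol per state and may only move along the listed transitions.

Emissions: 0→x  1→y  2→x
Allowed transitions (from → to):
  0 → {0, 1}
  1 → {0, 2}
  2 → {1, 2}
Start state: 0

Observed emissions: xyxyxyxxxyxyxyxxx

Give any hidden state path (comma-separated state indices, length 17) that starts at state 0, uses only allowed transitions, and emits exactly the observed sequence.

0,1,2,1,2,1,2,2,2,1,2,1,0,1,0,0,0

  pos 0: x in {0,2}, choose 0; start
  pos 1: y in {1}, choose 1; 0->1 ok
  pos 2: x in {0,2}, choose 2; 1->2 ok
  pos 3: y in {1}, choose 1; 2->1 ok
  pos 4: x in {0,2}, choose 2; 1->2 ok
  pos 5: y in {1}, choose 1; 2->1 ok
  pos 6: x in {0,2}, choose 2; 1->2 ok
  pos 7: x in {0,2}, choose 2; 2->2 ok
  pos 8: x in {0,2}, choose 2; 2->2 ok
  pos 9: y in {1}, choose 1; 2->1 ok
  pos 10: x in {0,2}, choose 2; 1->2 ok
  pos 11: y in {1}, choose 1; 2->1 ok
  pos 12: x in {0,2}, choose 0; 1->0 ok
  pos 13: y in {1}, choose 1; 0->1 ok
  pos 14: x in {0,2}, choose 0; 1->0 ok
  pos 15: x in {0,2}, choose 0; 0->0 ok
  pos 16: x in {0,2}, choose 0; 0->0 ok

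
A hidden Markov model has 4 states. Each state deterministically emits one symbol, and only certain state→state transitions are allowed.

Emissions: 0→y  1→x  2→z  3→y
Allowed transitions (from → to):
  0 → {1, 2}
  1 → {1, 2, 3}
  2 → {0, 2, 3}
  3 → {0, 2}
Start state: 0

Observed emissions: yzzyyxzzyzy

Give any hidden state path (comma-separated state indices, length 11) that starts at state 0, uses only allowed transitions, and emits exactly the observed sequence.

0,2,2,3,0,1,2,2,3,2,3

  0: obs=y cand={0,3} pick 0 [start]
  1: obs=z cand={2} pick 2 [0->2 ok]
  2: obs=z cand={2} pick 2 [2->2 ok]
  3: obs=y cand={0,3} pick 3 [2->3 ok]
  4: obs=y cand={0,3} pick 0 [3->0 ok]
  5: obs=x cand={1} pick 1 [0->1 ok]
  6: obs=z cand={2} pick 2 [1->2 ok]
  7: obs=z cand={2} pick 2 [2->2 ok]
  8: obs=y cand={0,3} pick 3 [2->3 ok]
  9: obs=z cand={2} pick 2 [3->2 ok]
  10: obs=y cand={0,3} pick 3 [2->3 ok]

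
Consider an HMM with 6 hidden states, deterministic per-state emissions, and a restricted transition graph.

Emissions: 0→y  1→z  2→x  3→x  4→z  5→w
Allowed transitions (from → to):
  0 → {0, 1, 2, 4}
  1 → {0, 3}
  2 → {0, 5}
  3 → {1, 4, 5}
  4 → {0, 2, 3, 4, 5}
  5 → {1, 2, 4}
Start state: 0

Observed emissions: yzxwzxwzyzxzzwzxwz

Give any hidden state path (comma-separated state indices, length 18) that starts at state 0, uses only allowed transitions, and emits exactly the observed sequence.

  t0 'y' -> {0}, take 0 (start)
  t1 'z' -> {1,4}, take 1 (0->1 ok)
  t2 'x' -> {2,3}, take 3 (1->3 ok)
  t3 'w' -> {5}, take 5 (3->5 ok)
  t4 'z' -> {1,4}, take 4 (5->4 ok)
  t5 'x' -> {2,3}, take 2 (4->2 ok)
  t6 'w' -> {5}, take 5 (2->5 ok)
  t7 'z' -> {1,4}, take 1 (5->1 ok)
  t8 'y' -> {0}, take 0 (1->0 ok)
  t9 'z' -> {1,4}, take 1 (0->1 ok)
  t10 'x' -> {2,3}, take 3 (1->3 ok)
  t11 'z' -> {1,4}, take 4 (3->4 ok)
  t12 'z' -> {1,4}, take 4 (4->4 ok)
  t13 'w' -> {5}, take 5 (4->5 ok)
  t14 'z' -> {1,4}, take 1 (5->1 ok)
  t15 'x' -> {2,3}, take 3 (1->3 ok)
  t16 'w' -> {5}, take 5 (3->5 ok)
  t17 'z' -> {1,4}, take 1 (5->1 ok)

0,1,3,5,4,2,5,1,0,1,3,4,4,5,1,3,5,1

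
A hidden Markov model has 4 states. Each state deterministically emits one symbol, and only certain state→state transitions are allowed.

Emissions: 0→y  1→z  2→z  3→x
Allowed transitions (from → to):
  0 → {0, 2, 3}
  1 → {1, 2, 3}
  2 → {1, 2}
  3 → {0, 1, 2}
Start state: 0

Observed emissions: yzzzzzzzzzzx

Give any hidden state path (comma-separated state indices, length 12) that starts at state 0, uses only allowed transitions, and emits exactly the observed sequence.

  t0 'y' -> {0}, take 0 (start)
  t1 'z' -> {1,2}, take 2 (0->2 ok)
  t2 'z' -> {1,2}, take 2 (2->2 ok)
  t3 'z' -> {1,2}, take 2 (2->2 ok)
  t4 'z' -> {1,2}, take 1 (2->1 ok)
  t5 'z' -> {1,2}, take 1 (1->1 ok)
  t6 'z' -> {1,2}, take 2 (1->2 ok)
  t7 'z' -> {1,2}, take 1 (2->1 ok)
  t8 'z' -> {1,2}, take 1 (1->1 ok)
  t9 'z' -> {1,2}, take 1 (1->1 ok)
  t10 'z' -> {1,2}, take 1 (1->1 ok)
  t11 'x' -> {3}, take 3 (1->3 ok)

0,2,2,2,1,1,2,1,1,1,1,3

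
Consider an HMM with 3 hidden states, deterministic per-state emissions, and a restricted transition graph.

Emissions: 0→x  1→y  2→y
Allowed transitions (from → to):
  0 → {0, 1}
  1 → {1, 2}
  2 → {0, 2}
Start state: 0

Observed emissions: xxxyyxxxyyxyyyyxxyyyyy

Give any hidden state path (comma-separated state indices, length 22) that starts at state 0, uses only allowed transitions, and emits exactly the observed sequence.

0,0,0,1,2,0,0,0,1,2,0,1,2,2,2,0,0,1,1,1,1,1

  [0] x  {0}  => 0  start
  [1] x  {0}  => 0  0->0 ok
  [2] x  {0}  => 0  0->0 ok
  [3] y  {1,2}  => 1  0->1 ok
  [4] y  {1,2}  => 2  1->2 ok
  [5] x  {0}  => 0  2->0 ok
  [6] x  {0}  => 0  0->0 ok
  [7] x  {0}  => 0  0->0 ok
  [8] y  {1,2}  => 1  0->1 ok
  [9] y  {1,2}  => 2  1->2 ok
  [10] x  {0}  => 0  2->0 ok
  [11] y  {1,2}  => 1  0->1 ok
  [12] y  {1,2}  => 2  1->2 ok
  [13] y  {1,2}  => 2  2->2 ok
  [14] y  {1,2}  => 2  2->2 ok
  [15] x  {0}  => 0  2->0 ok
  [16] x  {0}  => 0  0->0 ok
  [17] y  {1,2}  => 1  0->1 ok
  [18] y  {1,2}  => 1  1->1 ok
  [19] y  {1,2}  => 1  1->1 ok
  [20] y  {1,2}  => 1  1->1 ok
  [21] y  {1,2}  => 1  1->1 ok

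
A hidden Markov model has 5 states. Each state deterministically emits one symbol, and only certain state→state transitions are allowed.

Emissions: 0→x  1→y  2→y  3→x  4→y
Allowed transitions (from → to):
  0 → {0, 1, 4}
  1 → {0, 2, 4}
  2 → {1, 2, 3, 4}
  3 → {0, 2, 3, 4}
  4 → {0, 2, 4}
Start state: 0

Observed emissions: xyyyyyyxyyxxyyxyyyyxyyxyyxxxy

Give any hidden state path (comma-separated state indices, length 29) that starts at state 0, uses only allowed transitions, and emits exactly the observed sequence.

0,4,4,2,2,4,4,0,4,2,3,0,4,4,0,1,4,4,2,3,4,4,0,4,4,0,0,0,4

  t0 'x' -> {0,3}, take 0 (start)
  t1 'y' -> {1,2,4}, take 4 (0->4 ok)
  t2 'y' -> {1,2,4}, take 4 (4->4 ok)
  t3 'y' -> {1,2,4}, take 2 (4->2 ok)
  t4 'y' -> {1,2,4}, take 2 (2->2 ok)
  t5 'y' -> {1,2,4}, take 4 (2->4 ok)
  t6 'y' -> {1,2,4}, take 4 (4->4 ok)
  t7 'x' -> {0,3}, take 0 (4->0 ok)
  t8 'y' -> {1,2,4}, take 4 (0->4 ok)
  t9 'y' -> {1,2,4}, take 2 (4->2 ok)
  t10 'x' -> {0,3}, take 3 (2->3 ok)
  t11 'x' -> {0,3}, take 0 (3->0 ok)
  t12 'y' -> {1,2,4}, take 4 (0->4 ok)
  t13 'y' -> {1,2,4}, take 4 (4->4 ok)
  t14 'x' -> {0,3}, take 0 (4->0 ok)
  t15 'y' -> {1,2,4}, take 1 (0->1 ok)
  t16 'y' -> {1,2,4}, take 4 (1->4 ok)
  t17 'y' -> {1,2,4}, take 4 (4->4 ok)
  t18 'y' -> {1,2,4}, take 2 (4->2 ok)
  t19 'x' -> {0,3}, take 3 (2->3 ok)
  t20 'y' -> {1,2,4}, take 4 (3->4 ok)
  t21 'y' -> {1,2,4}, take 4 (4->4 ok)
  t22 'x' -> {0,3}, take 0 (4->0 ok)
  t23 'y' -> {1,2,4}, take 4 (0->4 ok)
  t24 'y' -> {1,2,4}, take 4 (4->4 ok)
  t25 'x' -> {0,3}, take 0 (4->0 ok)
  t26 'x' -> {0,3}, take 0 (0->0 ok)
  t27 'x' -> {0,3}, take 0 (0->0 ok)
  t28 'y' -> {1,2,4}, take 4 (0->4 ok)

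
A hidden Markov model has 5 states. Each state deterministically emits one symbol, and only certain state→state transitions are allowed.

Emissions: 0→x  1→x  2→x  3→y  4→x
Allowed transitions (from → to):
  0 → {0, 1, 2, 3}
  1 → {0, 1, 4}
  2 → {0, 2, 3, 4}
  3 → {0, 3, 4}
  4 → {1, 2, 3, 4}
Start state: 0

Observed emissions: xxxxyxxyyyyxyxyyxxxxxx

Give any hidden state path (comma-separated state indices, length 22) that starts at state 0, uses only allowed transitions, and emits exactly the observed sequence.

  t0 'x' -> {0,1,2,4}, take 0 (start)
  t1 'x' -> {0,1,2,4}, take 1 (0->1 ok)
  t2 'x' -> {0,1,2,4}, take 1 (1->1 ok)
  t3 'x' -> {0,1,2,4}, take 0 (1->0 ok)
  t4 'y' -> {3}, take 3 (0->3 ok)
  t5 'x' -> {0,1,2,4}, take 0 (3->0 ok)
  t6 'x' -> {0,1,2,4}, take 0 (0->0 ok)
  t7 'y' -> {3}, take 3 (0->3 ok)
  t8 'y' -> {3}, take 3 (3->3 ok)
  t9 'y' -> {3}, take 3 (3->3 ok)
  t10 'y' -> {3}, take 3 (3->3 ok)
  t11 'x' -> {0,1,2,4}, take 0 (3->0 ok)
  t12 'y' -> {3}, take 3 (0->3 ok)
  t13 'x' -> {0,1,2,4}, take 0 (3->0 ok)
  t14 'y' -> {3}, take 3 (0->3 ok)
  t15 'y' -> {3}, take 3 (3->3 ok)
  t16 'x' -> {0,1,2,4}, take 4 (3->4 ok)
  t17 'x' -> {0,1,2,4}, take 4 (4->4 ok)
  t18 'x' -> {0,1,2,4}, take 2 (4->2 ok)
  t19 'x' -> {0,1,2,4}, take 0 (2->0 ok)
  t20 'x' -> {0,1,2,4}, take 2 (0->2 ok)
  t21 'x' -> {0,1,2,4}, take 0 (2->0 ok)

0,1,1,0,3,0,0,3,3,3,3,0,3,0,3,3,4,4,2,0,2,0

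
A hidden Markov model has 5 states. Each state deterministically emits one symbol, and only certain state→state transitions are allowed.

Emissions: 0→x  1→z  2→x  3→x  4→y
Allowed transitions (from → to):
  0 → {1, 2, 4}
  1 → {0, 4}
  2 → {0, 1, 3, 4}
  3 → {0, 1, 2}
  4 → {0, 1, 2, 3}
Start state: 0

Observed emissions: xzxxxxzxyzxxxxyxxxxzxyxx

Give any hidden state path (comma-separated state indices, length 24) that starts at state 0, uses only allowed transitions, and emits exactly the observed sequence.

0,1,0,2,3,0,1,0,4,1,0,2,0,2,4,3,2,3,0,1,0,4,3,2

  pos 0: x in {0,2,3}, choose 0; start
  pos 1: z in {1}, choose 1; 0->1 ok
  pos 2: x in {0,2,3}, choose 0; 1->0 ok
  pos 3: x in {0,2,3}, choose 2; 0->2 ok
  pos 4: x in {0,2,3}, choose 3; 2->3 ok
  pos 5: x in {0,2,3}, choose 0; 3->0 ok
  pos 6: z in {1}, choose 1; 0->1 ok
  pos 7: x in {0,2,3}, choose 0; 1->0 ok
  pos 8: y in {4}, choose 4; 0->4 ok
  pos 9: z in {1}, choose 1; 4->1 ok
  pos 10: x in {0,2,3}, choose 0; 1->0 ok
  pos 11: x in {0,2,3}, choose 2; 0->2 ok
  pos 12: x in {0,2,3}, choose 0; 2->0 ok
  pos 13: x in {0,2,3}, choose 2; 0->2 ok
  pos 14: y in {4}, choose 4; 2->4 ok
  pos 15: x in {0,2,3}, choose 3; 4->3 ok
  pos 16: x in {0,2,3}, choose 2; 3->2 ok
  pos 17: x in {0,2,3}, choose 3; 2->3 ok
  pos 18: x in {0,2,3}, choose 0; 3->0 ok
  pos 19: z in {1}, choose 1; 0->1 ok
  pos 20: x in {0,2,3}, choose 0; 1->0 ok
  pos 21: y in {4}, choose 4; 0->4 ok
  pos 22: x in {0,2,3}, choose 3; 4->3 ok
  pos 23: x in {0,2,3}, choose 2; 3->2 ok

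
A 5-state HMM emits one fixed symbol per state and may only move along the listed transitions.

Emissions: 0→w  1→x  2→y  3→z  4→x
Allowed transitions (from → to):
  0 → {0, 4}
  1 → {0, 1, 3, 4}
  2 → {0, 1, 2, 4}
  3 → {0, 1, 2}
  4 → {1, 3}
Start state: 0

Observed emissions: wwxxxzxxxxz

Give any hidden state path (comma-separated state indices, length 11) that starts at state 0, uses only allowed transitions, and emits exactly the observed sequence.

  pos 0: w in {0}, choose 0; start
  pos 1: w in {0}, choose 0; 0->0 ok
  pos 2: x in {1,4}, choose 4; 0->4 ok
  pos 3: x in {1,4}, choose 1; 4->1 ok
  pos 4: x in {1,4}, choose 4; 1->4 ok
  pos 5: z in {3}, choose 3; 4->3 ok
  pos 6: x in {1,4}, choose 1; 3->1 ok
  pos 7: x in {1,4}, choose 1; 1->1 ok
  pos 8: x in {1,4}, choose 4; 1->4 ok
  pos 9: x in {1,4}, choose 1; 4->1 ok
  pos 10: z in {3}, choose 3; 1->3 ok

0,0,4,1,4,3,1,1,4,1,3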